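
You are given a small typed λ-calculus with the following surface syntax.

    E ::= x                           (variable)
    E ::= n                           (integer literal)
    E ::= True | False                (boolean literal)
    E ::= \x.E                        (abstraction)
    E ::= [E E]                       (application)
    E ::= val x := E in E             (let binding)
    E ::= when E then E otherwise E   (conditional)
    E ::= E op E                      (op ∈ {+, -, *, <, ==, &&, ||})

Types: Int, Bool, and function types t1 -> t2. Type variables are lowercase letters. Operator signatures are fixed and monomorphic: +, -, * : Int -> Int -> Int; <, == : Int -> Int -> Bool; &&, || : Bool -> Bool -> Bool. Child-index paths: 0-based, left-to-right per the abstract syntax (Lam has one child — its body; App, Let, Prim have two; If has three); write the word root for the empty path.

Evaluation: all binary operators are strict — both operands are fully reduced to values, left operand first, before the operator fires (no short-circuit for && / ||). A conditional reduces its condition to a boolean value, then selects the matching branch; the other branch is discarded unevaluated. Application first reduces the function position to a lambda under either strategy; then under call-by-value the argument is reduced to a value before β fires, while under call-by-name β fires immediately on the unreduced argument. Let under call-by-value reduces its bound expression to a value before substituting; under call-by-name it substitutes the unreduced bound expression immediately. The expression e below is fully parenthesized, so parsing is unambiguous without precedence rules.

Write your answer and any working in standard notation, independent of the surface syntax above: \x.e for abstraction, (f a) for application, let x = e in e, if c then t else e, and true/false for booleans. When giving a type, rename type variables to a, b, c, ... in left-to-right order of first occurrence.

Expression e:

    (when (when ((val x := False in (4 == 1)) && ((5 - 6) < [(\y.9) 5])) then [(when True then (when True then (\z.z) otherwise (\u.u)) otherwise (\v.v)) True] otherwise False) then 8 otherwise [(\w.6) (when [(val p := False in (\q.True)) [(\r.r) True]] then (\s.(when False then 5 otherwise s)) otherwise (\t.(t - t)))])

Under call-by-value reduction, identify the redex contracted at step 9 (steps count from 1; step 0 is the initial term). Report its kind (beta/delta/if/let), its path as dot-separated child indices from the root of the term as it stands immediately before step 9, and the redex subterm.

Working:
step 0: (if (if ((let x = false in (4 == 1)) && ((5 - 6) < ((\y.9) 5))) then ((if true then (if true then (\z.z) else (\u.u)) else (\v.v)) true) else false) then 8 else ((\w.6) (if ((let p = false in (\q.true)) ((\r.r) true)) then (\s.(if false then 5 else s)) else (\t.(t - t)))))
step 1: [let@0.0.0] (if (if ((4 == 1) && ((5 - 6) < ((\y.9) 5))) then ((if true then (if true then (\z.z) else (\u.u)) else (\v.v)) true) else false) then 8 else ((\w.6) (if ((let p = false in (\q.true)) ((\r.r) true)) then (\s.(if false then 5 else s)) else (\t.(t - t)))))
step 2: [delta@0.0.0] (if (if (false && ((5 - 6) < ((\y.9) 5))) then ((if true then (if true then (\z.z) else (\u.u)) else (\v.v)) true) else false) then 8 else ((\w.6) (if ((let p = false in (\q.true)) ((\r.r) true)) then (\s.(if false then 5 else s)) else (\t.(t - t)))))
step 3: [delta@0.0.1.0] (if (if (false && (-1 < ((\y.9) 5))) then ((if true then (if true then (\z.z) else (\u.u)) else (\v.v)) true) else false) then 8 else ((\w.6) (if ((let p = false in (\q.true)) ((\r.r) true)) then (\s.(if false then 5 else s)) else (\t.(t - t)))))
step 4: [beta@0.0.1.1] (if (if (false && (-1 < 9)) then ((if true then (if true then (\z.z) else (\u.u)) else (\v.v)) true) else false) then 8 else ((\w.6) (if ((let p = false in (\q.true)) ((\r.r) true)) then (\s.(if false then 5 else s)) else (\t.(t - t)))))
step 5: [delta@0.0.1] (if (if (false && true) then ((if true then (if true then (\z.z) else (\u.u)) else (\v.v)) true) else false) then 8 else ((\w.6) (if ((let p = false in (\q.true)) ((\r.r) true)) then (\s.(if false then 5 else s)) else (\t.(t - t)))))
step 6: [delta@0.0] (if (if false then ((if true then (if true then (\z.z) else (\u.u)) else (\v.v)) true) else false) then 8 else ((\w.6) (if ((let p = false in (\q.true)) ((\r.r) true)) then (\s.(if false then 5 else s)) else (\t.(t - t)))))
step 7: [if@0] (if false then 8 else ((\w.6) (if ((let p = false in (\q.true)) ((\r.r) true)) then (\s.(if false then 5 else s)) else (\t.(t - t)))))
step 8: [if@root] ((\w.6) (if ((let p = false in (\q.true)) ((\r.r) true)) then (\s.(if false then 5 else s)) else (\t.(t - t))))
step 9: [let@1.0.0] ((\w.6) (if ((\q.true) ((\r.r) true)) then (\s.(if false then 5 else s)) else (\t.(t - t))))

Answer: let at 1.0.0 : (let p = false in (\q.true))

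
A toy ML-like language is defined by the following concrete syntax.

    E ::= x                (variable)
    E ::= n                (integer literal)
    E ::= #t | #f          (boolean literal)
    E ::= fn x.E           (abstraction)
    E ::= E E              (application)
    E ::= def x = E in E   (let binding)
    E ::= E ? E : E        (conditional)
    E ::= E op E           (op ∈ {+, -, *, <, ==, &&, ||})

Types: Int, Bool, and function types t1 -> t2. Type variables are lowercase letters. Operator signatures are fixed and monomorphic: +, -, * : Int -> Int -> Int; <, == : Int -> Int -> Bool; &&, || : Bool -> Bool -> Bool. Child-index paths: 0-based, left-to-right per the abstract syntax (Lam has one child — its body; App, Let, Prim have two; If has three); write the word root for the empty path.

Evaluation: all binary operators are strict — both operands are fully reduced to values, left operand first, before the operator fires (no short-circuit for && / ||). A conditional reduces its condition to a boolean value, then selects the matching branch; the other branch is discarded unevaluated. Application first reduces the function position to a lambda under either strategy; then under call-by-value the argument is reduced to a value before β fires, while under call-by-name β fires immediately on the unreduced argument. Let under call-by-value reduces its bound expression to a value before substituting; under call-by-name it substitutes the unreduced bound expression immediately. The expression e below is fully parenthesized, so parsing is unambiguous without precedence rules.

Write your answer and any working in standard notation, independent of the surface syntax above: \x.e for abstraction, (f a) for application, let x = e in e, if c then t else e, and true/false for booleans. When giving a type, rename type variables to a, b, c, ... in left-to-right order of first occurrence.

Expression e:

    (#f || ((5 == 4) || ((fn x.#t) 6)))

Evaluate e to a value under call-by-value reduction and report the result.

Answer: true

Derivation:
step 0: (false || ((5 == 4) || ((\x.true) 6)))
step 1: [delta@1.0] (false || (false || ((\x.true) 6)))
step 2: [beta@1.1] (false || (false || true))
step 3: [delta@1] (false || true)
step 4: [delta@root] true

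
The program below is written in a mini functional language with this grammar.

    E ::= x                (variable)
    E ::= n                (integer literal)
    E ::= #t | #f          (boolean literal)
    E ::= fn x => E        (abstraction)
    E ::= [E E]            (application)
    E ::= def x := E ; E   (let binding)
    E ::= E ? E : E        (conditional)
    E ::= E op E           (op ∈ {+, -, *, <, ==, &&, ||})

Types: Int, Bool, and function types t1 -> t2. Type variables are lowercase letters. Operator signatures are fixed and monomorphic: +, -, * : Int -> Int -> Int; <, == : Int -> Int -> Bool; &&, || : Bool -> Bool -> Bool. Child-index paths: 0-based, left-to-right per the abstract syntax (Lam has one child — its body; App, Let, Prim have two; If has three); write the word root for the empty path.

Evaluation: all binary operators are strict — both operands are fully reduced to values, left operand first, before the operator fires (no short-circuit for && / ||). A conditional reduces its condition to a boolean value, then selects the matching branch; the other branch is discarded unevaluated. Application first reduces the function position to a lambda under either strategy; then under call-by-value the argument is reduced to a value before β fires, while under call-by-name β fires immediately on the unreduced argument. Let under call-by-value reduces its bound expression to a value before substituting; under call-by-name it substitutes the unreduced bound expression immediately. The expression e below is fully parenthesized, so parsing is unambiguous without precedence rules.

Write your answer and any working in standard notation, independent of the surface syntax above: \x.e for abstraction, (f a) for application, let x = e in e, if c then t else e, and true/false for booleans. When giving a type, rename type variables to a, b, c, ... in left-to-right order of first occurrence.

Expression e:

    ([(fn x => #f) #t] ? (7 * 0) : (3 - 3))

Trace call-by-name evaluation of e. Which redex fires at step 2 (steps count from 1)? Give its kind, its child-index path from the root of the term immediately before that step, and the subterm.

Derivation:
step 0: (if ((\x.false) true) then (7 * 0) else (3 - 3))
step 1: [beta@0] (if false then (7 * 0) else (3 - 3))
step 2: [if@root] (3 - 3)

Answer: if at root : (if false then (7 * 0) else (3 - 3))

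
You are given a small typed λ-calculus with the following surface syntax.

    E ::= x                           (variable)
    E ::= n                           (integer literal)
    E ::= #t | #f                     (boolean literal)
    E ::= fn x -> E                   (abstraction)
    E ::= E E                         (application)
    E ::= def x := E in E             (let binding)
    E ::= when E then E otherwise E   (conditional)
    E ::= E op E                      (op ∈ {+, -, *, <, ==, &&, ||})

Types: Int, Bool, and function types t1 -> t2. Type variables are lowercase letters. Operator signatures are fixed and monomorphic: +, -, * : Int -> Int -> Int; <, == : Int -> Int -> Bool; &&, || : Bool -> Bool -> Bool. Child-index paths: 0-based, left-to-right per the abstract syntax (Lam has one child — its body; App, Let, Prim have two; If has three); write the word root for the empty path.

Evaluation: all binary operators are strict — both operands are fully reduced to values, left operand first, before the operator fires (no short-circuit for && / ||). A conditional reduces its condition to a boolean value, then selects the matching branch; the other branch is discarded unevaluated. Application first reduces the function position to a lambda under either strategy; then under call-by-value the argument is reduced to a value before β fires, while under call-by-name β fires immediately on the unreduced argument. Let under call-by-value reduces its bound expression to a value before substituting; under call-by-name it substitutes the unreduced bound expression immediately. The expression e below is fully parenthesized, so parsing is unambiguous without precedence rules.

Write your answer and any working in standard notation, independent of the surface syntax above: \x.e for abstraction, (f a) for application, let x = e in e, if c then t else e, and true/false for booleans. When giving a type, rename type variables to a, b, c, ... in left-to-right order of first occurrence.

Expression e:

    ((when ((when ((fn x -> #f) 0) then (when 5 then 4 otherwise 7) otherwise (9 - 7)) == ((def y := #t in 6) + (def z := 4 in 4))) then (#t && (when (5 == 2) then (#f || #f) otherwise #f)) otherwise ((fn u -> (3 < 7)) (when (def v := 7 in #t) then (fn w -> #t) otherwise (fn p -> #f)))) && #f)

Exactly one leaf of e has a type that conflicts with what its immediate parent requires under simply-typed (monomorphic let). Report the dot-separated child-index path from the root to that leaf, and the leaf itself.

Trace:
\x._ : a -> Bool
  unify a -> Bool ~ Int -> b
  unify a ~ Int
  unify Bool ~ b
_ _ : Bool
  unify Bool ~ Bool
  unify Int ~ Bool
  FAIL: mismatch Int ~ Bool

Answer: 0.0.0.1.0 : 5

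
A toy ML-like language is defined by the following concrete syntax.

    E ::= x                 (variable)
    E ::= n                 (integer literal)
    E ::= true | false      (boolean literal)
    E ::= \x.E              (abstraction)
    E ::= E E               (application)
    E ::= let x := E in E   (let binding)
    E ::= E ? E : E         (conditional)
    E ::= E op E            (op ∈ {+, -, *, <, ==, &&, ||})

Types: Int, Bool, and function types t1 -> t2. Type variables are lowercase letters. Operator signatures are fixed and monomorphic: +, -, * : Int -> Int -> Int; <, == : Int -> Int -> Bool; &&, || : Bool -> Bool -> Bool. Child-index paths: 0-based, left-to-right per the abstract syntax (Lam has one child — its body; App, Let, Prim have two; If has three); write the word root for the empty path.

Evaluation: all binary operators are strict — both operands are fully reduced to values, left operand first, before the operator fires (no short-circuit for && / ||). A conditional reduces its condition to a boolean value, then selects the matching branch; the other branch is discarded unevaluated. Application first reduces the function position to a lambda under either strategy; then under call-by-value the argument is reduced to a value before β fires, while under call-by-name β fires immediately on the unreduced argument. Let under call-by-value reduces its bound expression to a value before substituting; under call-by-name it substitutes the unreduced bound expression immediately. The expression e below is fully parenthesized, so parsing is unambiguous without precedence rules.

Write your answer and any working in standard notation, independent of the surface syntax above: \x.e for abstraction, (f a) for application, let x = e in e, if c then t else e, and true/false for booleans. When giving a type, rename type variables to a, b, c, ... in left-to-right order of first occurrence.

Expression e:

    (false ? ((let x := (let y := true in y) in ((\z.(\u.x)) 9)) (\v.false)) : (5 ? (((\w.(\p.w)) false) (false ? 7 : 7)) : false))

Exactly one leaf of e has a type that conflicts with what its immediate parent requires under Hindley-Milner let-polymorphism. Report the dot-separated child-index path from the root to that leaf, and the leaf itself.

Trace:
  unify Bool ~ Bool
let y : Bool
y : Bool
let x : Bool
x : Bool
\u._ : b -> Bool
\z._ : a -> b -> Bool
  unify a -> b -> Bool ~ Int -> c
  unify a ~ Int
  unify b -> Bool ~ c
_ _ : b -> Bool
\v._ : d -> Bool
  unify b -> Bool ~ (d -> Bool) -> e
  unify b ~ d -> Bool
  unify Bool ~ e
_ _ : Bool
  unify Int ~ Bool
  FAIL: mismatch Int ~ Bool

Answer: 2.0 : 5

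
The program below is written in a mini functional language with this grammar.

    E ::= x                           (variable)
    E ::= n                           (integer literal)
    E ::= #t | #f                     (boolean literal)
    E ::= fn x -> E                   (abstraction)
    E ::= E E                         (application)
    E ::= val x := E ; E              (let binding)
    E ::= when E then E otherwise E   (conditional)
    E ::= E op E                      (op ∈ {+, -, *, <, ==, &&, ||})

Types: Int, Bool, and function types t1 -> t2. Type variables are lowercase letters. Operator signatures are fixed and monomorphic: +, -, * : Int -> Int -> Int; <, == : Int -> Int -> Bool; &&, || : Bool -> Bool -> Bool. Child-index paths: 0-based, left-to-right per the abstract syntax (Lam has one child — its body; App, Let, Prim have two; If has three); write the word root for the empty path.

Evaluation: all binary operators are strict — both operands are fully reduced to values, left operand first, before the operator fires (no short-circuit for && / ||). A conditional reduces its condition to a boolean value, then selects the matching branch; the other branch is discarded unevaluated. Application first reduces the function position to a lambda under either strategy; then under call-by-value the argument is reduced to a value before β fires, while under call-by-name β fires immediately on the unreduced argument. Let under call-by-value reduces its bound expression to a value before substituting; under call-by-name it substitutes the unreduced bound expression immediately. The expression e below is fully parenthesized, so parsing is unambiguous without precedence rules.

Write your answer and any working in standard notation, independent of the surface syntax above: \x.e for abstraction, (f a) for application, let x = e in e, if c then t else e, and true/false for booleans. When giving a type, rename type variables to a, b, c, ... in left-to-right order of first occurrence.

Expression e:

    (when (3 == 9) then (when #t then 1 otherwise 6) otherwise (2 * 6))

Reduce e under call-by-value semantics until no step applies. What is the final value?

Trace:
step 0: (if (3 == 9) then (if true then 1 else 6) else (2 * 6))
step 1: [delta@0] (if false then (if true then 1 else 6) else (2 * 6))
step 2: [if@root] (2 * 6)
step 3: [delta@root] 12

Answer: 12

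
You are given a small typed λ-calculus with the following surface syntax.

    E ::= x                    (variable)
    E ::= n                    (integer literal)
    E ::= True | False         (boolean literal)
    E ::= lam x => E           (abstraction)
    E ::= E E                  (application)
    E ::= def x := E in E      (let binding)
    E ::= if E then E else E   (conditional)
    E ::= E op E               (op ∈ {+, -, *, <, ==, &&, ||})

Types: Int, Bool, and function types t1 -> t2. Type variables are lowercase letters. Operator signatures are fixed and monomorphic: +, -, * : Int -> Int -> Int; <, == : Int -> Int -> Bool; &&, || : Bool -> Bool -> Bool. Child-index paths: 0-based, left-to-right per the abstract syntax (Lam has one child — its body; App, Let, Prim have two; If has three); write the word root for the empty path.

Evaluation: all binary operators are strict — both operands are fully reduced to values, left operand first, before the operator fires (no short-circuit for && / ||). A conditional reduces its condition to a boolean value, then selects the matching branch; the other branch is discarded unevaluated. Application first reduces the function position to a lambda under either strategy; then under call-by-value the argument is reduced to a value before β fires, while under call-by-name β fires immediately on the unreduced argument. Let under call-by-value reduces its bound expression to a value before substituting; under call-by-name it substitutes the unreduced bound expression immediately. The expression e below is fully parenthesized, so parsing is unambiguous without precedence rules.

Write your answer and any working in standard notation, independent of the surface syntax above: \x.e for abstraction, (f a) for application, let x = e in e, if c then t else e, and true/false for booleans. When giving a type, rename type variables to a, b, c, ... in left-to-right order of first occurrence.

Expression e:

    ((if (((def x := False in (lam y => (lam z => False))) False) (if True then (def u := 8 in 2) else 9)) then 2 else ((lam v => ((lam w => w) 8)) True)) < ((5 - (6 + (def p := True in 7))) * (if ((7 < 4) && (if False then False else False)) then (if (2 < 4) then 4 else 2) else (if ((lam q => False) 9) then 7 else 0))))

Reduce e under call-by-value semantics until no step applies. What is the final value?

Answer: false

Derivation:
step 0: ((if (((let x = false in (\y.(\z.false))) false) (if true then (let u = 8 in 2) else 9)) then 2 else ((\v.((\w.w) 8)) true)) < ((5 - (6 + (let p = true in 7))) * (if ((7 < 4) && (if false then false else false)) then (if (2 < 4) then 4 else 2) else (if ((\q.false) 9) then 7 else 0))))
step 1: [let@0.0.0.0] ((if (((\y.(\z.false)) false) (if true then (let u = 8 in 2) else 9)) then 2 else ((\v.((\w.w) 8)) true)) < ((5 - (6 + (let p = true in 7))) * (if ((7 < 4) && (if false then false else false)) then (if (2 < 4) then 4 else 2) else (if ((\q.false) 9) then 7 else 0))))
step 2: [beta@0.0.0] ((if ((\z.false) (if true then (let u = 8 in 2) else 9)) then 2 else ((\v.((\w.w) 8)) true)) < ((5 - (6 + (let p = true in 7))) * (if ((7 < 4) && (if false then false else false)) then (if (2 < 4) then 4 else 2) else (if ((\q.false) 9) then 7 else 0))))
step 3: [if@0.0.1] ((if ((\z.false) (let u = 8 in 2)) then 2 else ((\v.((\w.w) 8)) true)) < ((5 - (6 + (let p = true in 7))) * (if ((7 < 4) && (if false then false else false)) then (if (2 < 4) then 4 else 2) else (if ((\q.false) 9) then 7 else 0))))
step 4: [let@0.0.1] ((if ((\z.false) 2) then 2 else ((\v.((\w.w) 8)) true)) < ((5 - (6 + (let p = true in 7))) * (if ((7 < 4) && (if false then false else false)) then (if (2 < 4) then 4 else 2) else (if ((\q.false) 9) then 7 else 0))))
step 5: [beta@0.0] ((if false then 2 else ((\v.((\w.w) 8)) true)) < ((5 - (6 + (let p = true in 7))) * (if ((7 < 4) && (if false then false else false)) then (if (2 < 4) then 4 else 2) else (if ((\q.false) 9) then 7 else 0))))
step 6: [if@0] (((\v.((\w.w) 8)) true) < ((5 - (6 + (let p = true in 7))) * (if ((7 < 4) && (if false then false else false)) then (if (2 < 4) then 4 else 2) else (if ((\q.false) 9) then 7 else 0))))
step 7: [beta@0] (((\w.w) 8) < ((5 - (6 + (let p = true in 7))) * (if ((7 < 4) && (if false then false else false)) then (if (2 < 4) then 4 else 2) else (if ((\q.false) 9) then 7 else 0))))
step 8: [beta@0] (8 < ((5 - (6 + (let p = true in 7))) * (if ((7 < 4) && (if false then false else false)) then (if (2 < 4) then 4 else 2) else (if ((\q.false) 9) then 7 else 0))))
step 9: [let@1.0.1.1] (8 < ((5 - (6 + 7)) * (if ((7 < 4) && (if false then false else false)) then (if (2 < 4) then 4 else 2) else (if ((\q.false) 9) then 7 else 0))))
step 10: [delta@1.0.1] (8 < ((5 - 13) * (if ((7 < 4) && (if false then false else false)) then (if (2 < 4) then 4 else 2) else (if ((\q.false) 9) then 7 else 0))))
step 11: [delta@1.0] (8 < (-8 * (if ((7 < 4) && (if false then false else false)) then (if (2 < 4) then 4 else 2) else (if ((\q.false) 9) then 7 else 0))))
step 12: [delta@1.1.0.0] (8 < (-8 * (if (false && (if false then false else false)) then (if (2 < 4) then 4 else 2) else (if ((\q.false) 9) then 7 else 0))))
step 13: [if@1.1.0.1] (8 < (-8 * (if (false && false) then (if (2 < 4) then 4 else 2) else (if ((\q.false) 9) then 7 else 0))))
step 14: [delta@1.1.0] (8 < (-8 * (if false then (if (2 < 4) then 4 else 2) else (if ((\q.false) 9) then 7 else 0))))
step 15: [if@1.1] (8 < (-8 * (if ((\q.false) 9) then 7 else 0)))
step 16: [beta@1.1.0] (8 < (-8 * (if false then 7 else 0)))
step 17: [if@1.1] (8 < (-8 * 0))
step 18: [delta@1] (8 < 0)
step 19: [delta@root] false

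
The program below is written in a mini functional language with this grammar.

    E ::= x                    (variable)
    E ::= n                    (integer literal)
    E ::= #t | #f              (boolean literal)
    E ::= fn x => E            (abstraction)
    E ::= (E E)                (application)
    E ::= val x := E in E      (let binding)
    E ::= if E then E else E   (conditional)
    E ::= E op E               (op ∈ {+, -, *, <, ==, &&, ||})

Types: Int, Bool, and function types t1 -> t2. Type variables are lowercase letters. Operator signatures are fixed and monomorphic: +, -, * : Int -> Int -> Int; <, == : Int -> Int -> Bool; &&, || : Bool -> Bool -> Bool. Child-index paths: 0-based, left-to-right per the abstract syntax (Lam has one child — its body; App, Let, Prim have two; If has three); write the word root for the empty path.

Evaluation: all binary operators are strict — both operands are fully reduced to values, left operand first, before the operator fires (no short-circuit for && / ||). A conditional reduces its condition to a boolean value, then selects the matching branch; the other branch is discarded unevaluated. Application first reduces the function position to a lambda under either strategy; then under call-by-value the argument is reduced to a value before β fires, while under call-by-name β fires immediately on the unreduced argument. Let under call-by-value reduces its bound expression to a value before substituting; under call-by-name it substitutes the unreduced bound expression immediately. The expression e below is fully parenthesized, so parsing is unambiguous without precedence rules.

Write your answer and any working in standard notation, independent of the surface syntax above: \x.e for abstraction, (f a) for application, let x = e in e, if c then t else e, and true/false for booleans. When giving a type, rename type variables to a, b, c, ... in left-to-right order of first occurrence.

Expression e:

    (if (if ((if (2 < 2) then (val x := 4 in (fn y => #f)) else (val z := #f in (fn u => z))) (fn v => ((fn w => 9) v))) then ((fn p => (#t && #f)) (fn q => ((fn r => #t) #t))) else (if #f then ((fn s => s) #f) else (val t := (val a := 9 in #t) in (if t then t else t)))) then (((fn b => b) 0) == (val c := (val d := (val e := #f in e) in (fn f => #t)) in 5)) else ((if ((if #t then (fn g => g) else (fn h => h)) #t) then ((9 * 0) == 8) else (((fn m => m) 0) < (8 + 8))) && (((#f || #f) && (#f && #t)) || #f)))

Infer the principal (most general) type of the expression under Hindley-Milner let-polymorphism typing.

Trace:
  unify Int ~ Int
  unify Int ~ Int
  unify Bool ~ Bool
let x : Int
\y._ : a -> Bool
let z : Bool
z : Bool
\u._ : b -> Bool
  unify a -> Bool ~ b -> Bool
  unify a ~ b
  unify Bool ~ Bool
\w._ : d -> Int
v : c
  unify d -> Int ~ c -> e
  unify d ~ c
  unify Int ~ e
_ _ : Int
\v._ : c -> Int
  unify b -> Bool ~ (c -> Int) -> f
  unify b ~ c -> Int
  unify Bool ~ f
_ _ : Bool
  unify Bool ~ Bool
  unify Bool ~ Bool
  unify Bool ~ Bool
\p._ : g -> Bool
\r._ : i -> Bool
  unify i -> Bool ~ Bool -> j
  unify i ~ Bool
  unify Bool ~ j
_ _ : Bool
\q._ : h -> Bool
  unify g -> Bool ~ (h -> Bool) -> k
  unify g ~ h -> Bool
  unify Bool ~ k
_ _ : Bool
  unify Bool ~ Bool
s : l
\s._ : l -> l
  unify l -> l ~ Bool -> m
  unify l ~ Bool
  unify Bool ~ m
_ _ : Bool
let a : Int
let t : Bool
t : Bool
  unify Bool ~ Bool
t : Bool
t : Bool
  unify Bool ~ Bool
  unify Bool ~ Bool
  unify Bool ~ Bool
  unify Bool ~ Bool
b : n
\b._ : n -> n
  unify n -> n ~ Int -> o
  unify n ~ Int
  unify Int ~ o
_ _ : Int
  unify Int ~ Int
let e : Bool
e : Bool
let d : Bool
\f._ : p -> Bool
let c : forall. p -> Bool
  unify Int ~ Int
  unify Bool ~ Bool
g : q
\g._ : q -> q
h : r
\h._ : r -> r
  unify q -> q ~ r -> r
  unify q ~ r
  unify r ~ r
  unify r -> r ~ Bool -> s
  unify r ~ Bool
  unify Bool ~ s
_ _ : Bool
  unify Bool ~ Bool
  unify Int ~ Int
  unify Int ~ Int
  unify Int ~ Int
  unify Int ~ Int
m : t
\m._ : t -> t
  unify t -> t ~ Int -> u
  unify t ~ Int
  unify Int ~ u
_ _ : Int
  unify Int ~ Int
  unify Int ~ Int
  unify Int ~ Int
  unify Int ~ Int
  unify Bool ~ Bool
  unify Bool ~ Bool
  unify Bool ~ Bool
  unify Bool ~ Bool
  unify Bool ~ Bool
  unify Bool ~ Bool
  unify Bool ~ Bool
  unify Bool ~ Bool
  unify Bool ~ Bool
  unify Bool ~ Bool
  unify Bool ~ Bool
  unify Bool ~ Bool

Answer: Bool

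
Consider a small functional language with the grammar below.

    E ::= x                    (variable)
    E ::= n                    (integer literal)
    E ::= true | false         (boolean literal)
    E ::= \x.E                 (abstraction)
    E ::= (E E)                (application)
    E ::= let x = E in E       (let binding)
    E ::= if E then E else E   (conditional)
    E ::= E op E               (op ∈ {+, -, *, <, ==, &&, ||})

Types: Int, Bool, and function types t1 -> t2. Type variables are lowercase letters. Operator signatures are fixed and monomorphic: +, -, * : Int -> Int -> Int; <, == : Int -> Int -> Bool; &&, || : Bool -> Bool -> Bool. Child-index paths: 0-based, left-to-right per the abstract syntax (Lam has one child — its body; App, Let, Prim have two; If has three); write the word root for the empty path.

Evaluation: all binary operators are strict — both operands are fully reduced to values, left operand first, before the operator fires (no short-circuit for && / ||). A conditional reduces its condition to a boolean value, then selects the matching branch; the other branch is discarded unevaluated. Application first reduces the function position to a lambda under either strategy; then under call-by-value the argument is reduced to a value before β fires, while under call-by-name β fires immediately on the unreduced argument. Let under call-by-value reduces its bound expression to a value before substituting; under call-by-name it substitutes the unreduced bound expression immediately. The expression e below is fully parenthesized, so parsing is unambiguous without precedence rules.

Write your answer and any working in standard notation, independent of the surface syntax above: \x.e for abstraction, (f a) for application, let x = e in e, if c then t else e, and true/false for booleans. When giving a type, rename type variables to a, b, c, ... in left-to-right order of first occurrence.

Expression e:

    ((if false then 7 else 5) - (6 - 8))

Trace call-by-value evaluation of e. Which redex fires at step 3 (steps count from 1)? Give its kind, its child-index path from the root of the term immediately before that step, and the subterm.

Working:
step 0: ((if false then 7 else 5) - (6 - 8))
step 1: [if@0] (5 - (6 - 8))
step 2: [delta@1] (5 - -2)
step 3: [delta@root] 7

Answer: delta at root : (5 - -2)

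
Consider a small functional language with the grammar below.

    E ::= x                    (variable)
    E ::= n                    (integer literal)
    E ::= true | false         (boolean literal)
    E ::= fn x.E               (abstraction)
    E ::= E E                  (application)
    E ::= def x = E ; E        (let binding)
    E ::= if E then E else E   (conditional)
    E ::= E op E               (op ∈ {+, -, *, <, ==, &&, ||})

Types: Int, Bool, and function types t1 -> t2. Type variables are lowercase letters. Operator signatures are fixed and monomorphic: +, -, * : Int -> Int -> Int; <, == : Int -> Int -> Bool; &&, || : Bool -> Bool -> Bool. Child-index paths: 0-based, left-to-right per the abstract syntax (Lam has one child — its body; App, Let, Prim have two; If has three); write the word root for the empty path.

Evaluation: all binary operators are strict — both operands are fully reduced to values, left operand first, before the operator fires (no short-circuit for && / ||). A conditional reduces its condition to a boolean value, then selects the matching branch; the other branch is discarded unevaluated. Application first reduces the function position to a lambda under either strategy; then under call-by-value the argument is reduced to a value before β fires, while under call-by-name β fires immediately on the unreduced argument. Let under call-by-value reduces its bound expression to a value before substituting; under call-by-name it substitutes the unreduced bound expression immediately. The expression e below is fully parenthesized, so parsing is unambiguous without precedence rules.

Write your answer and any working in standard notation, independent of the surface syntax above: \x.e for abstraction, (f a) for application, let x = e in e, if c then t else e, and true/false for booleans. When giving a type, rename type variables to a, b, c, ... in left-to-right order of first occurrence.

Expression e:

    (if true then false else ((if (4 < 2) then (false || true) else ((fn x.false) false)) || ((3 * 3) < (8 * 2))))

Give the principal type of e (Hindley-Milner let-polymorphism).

Trace:
  unify Bool ~ Bool
  unify Int ~ Int
  unify Int ~ Int
  unify Bool ~ Bool
  unify Bool ~ Bool
  unify Bool ~ Bool
\x._ : a -> Bool
  unify a -> Bool ~ Bool -> b
  unify a ~ Bool
  unify Bool ~ b
_ _ : Bool
  unify Bool ~ Bool
  unify Bool ~ Bool
  unify Int ~ Int
  unify Int ~ Int
  unify Int ~ Int
  unify Int ~ Int
  unify Int ~ Int
  unify Int ~ Int
  unify Bool ~ Bool
  unify Bool ~ Bool

Answer: Bool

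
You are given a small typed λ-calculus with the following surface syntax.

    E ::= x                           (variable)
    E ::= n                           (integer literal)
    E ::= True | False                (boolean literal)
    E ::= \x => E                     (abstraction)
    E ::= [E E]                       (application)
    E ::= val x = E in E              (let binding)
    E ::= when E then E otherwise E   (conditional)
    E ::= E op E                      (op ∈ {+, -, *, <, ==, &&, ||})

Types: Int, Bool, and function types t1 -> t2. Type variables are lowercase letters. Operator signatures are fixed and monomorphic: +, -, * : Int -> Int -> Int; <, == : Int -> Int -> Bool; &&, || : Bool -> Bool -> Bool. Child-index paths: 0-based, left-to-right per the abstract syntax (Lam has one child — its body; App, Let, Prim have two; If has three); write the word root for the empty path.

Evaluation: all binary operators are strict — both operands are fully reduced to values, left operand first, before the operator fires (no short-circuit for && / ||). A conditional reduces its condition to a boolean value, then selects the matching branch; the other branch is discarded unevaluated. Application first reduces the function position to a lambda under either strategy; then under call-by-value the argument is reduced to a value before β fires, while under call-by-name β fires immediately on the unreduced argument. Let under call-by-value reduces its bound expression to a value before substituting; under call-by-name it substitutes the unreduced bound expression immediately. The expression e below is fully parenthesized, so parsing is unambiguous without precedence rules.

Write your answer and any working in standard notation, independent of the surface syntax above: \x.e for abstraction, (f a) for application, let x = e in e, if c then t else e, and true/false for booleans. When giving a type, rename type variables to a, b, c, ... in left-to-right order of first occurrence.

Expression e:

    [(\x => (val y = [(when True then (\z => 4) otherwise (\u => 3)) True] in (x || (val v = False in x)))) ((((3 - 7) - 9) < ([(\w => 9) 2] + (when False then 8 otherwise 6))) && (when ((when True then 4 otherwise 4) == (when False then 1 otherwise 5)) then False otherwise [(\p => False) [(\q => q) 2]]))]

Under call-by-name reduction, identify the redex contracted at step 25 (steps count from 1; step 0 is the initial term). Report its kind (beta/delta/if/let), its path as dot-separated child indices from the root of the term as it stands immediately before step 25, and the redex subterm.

Working:
step 0: ((\x.(let y = ((if true then (\z.4) else (\u.3)) true) in (x || (let v = false in x)))) ((((3 - 7) - 9) < (((\w.9) 2) + (if false then 8 else 6))) && (if ((if true then 4 else 4) == (if false then 1 else 5)) then false else ((\p.false) ((\q.q) 2)))))
step 1: [beta@root] (let y = ((if true then (\z.4) else (\u.3)) true) in (((((3 - 7) - 9) < (((\w.9) 2) + (if false then 8 else 6))) && (if ((if true then 4 else 4) == (if false then 1 else 5)) then false else ((\p.false) ((\q.q) 2)))) || (let v = false in ((((3 - 7) - 9) < (((\w.9) 2) + (if false then 8 else 6))) && (if ((if true then 4 else 4) == (if false then 1 else 5)) then false else ((\p.false) ((\q.q) 2)))))))
step 2: [let@root] (((((3 - 7) - 9) < (((\w.9) 2) + (if false then 8 else 6))) && (if ((if true then 4 else 4) == (if false then 1 else 5)) then false else ((\p.false) ((\q.q) 2)))) || (let v = false in ((((3 - 7) - 9) < (((\w.9) 2) + (if false then 8 else 6))) && (if ((if true then 4 else 4) == (if false then 1 else 5)) then false else ((\p.false) ((\q.q) 2))))))
step 3: [delta@0.0.0.0] ((((-4 - 9) < (((\w.9) 2) + (if false then 8 else 6))) && (if ((if true then 4 else 4) == (if false then 1 else 5)) then false else ((\p.false) ((\q.q) 2)))) || (let v = false in ((((3 - 7) - 9) < (((\w.9) 2) + (if false then 8 else 6))) && (if ((if true then 4 else 4) == (if false then 1 else 5)) then false else ((\p.false) ((\q.q) 2))))))
step 4: [delta@0.0.0] (((-13 < (((\w.9) 2) + (if false then 8 else 6))) && (if ((if true then 4 else 4) == (if false then 1 else 5)) then false else ((\p.false) ((\q.q) 2)))) || (let v = false in ((((3 - 7) - 9) < (((\w.9) 2) + (if false then 8 else 6))) && (if ((if true then 4 else 4) == (if false then 1 else 5)) then false else ((\p.false) ((\q.q) 2))))))
step 5: [beta@0.0.1.0] (((-13 < (9 + (if false then 8 else 6))) && (if ((if true then 4 else 4) == (if false then 1 else 5)) then false else ((\p.false) ((\q.q) 2)))) || (let v = false in ((((3 - 7) - 9) < (((\w.9) 2) + (if false then 8 else 6))) && (if ((if true then 4 else 4) == (if false then 1 else 5)) then false else ((\p.false) ((\q.q) 2))))))
step 6: [if@0.0.1.1] (((-13 < (9 + 6)) && (if ((if true then 4 else 4) == (if false then 1 else 5)) then false else ((\p.false) ((\q.q) 2)))) || (let v = false in ((((3 - 7) - 9) < (((\w.9) 2) + (if false then 8 else 6))) && (if ((if true then 4 else 4) == (if false then 1 else 5)) then false else ((\p.false) ((\q.q) 2))))))
step 7: [delta@0.0.1] (((-13 < 15) && (if ((if true then 4 else 4) == (if false then 1 else 5)) then false else ((\p.false) ((\q.q) 2)))) || (let v = false in ((((3 - 7) - 9) < (((\w.9) 2) + (if false then 8 else 6))) && (if ((if true then 4 else 4) == (if false then 1 else 5)) then false else ((\p.false) ((\q.q) 2))))))
step 8: [delta@0.0] ((true && (if ((if true then 4 else 4) == (if false then 1 else 5)) then false else ((\p.false) ((\q.q) 2)))) || (let v = false in ((((3 - 7) - 9) < (((\w.9) 2) + (if false then 8 else 6))) && (if ((if true then 4 else 4) == (if false then 1 else 5)) then false else ((\p.false) ((\q.q) 2))))))
step 9: [if@0.1.0.0] ((true && (if (4 == (if false then 1 else 5)) then false else ((\p.false) ((\q.q) 2)))) || (let v = false in ((((3 - 7) - 9) < (((\w.9) 2) + (if false then 8 else 6))) && (if ((if true then 4 else 4) == (if false then 1 else 5)) then false else ((\p.false) ((\q.q) 2))))))
step 10: [if@0.1.0.1] ((true && (if (4 == 5) then false else ((\p.false) ((\q.q) 2)))) || (let v = false in ((((3 - 7) - 9) < (((\w.9) 2) + (if false then 8 else 6))) && (if ((if true then 4 else 4) == (if false then 1 else 5)) then false else ((\p.false) ((\q.q) 2))))))
step 11: [delta@0.1.0] ((true && (if false then false else ((\p.false) ((\q.q) 2)))) || (let v = false in ((((3 - 7) - 9) < (((\w.9) 2) + (if false then 8 else 6))) && (if ((if true then 4 else 4) == (if false then 1 else 5)) then false else ((\p.false) ((\q.q) 2))))))
step 12: [if@0.1] ((true && ((\p.false) ((\q.q) 2))) || (let v = false in ((((3 - 7) - 9) < (((\w.9) 2) + (if false then 8 else 6))) && (if ((if true then 4 else 4) == (if false then 1 else 5)) then false else ((\p.false) ((\q.q) 2))))))
step 13: [beta@0.1] ((true && false) || (let v = false in ((((3 - 7) - 9) < (((\w.9) 2) + (if false then 8 else 6))) && (if ((if true then 4 else 4) == (if false then 1 else 5)) then false else ((\p.false) ((\q.q) 2))))))
step 14: [delta@0] (false || (let v = false in ((((3 - 7) - 9) < (((\w.9) 2) + (if false then 8 else 6))) && (if ((if true then 4 else 4) == (if false then 1 else 5)) then false else ((\p.false) ((\q.q) 2))))))
step 15: [let@1] (false || ((((3 - 7) - 9) < (((\w.9) 2) + (if false then 8 else 6))) && (if ((if true then 4 else 4) == (if false then 1 else 5)) then false else ((\p.false) ((\q.q) 2)))))
step 16: [delta@1.0.0.0] (false || (((-4 - 9) < (((\w.9) 2) + (if false then 8 else 6))) && (if ((if true then 4 else 4) == (if false then 1 else 5)) then false else ((\p.false) ((\q.q) 2)))))
step 17: [delta@1.0.0] (false || ((-13 < (((\w.9) 2) + (if false then 8 else 6))) && (if ((if true then 4 else 4) == (if false then 1 else 5)) then false else ((\p.false) ((\q.q) 2)))))
step 18: [beta@1.0.1.0] (false || ((-13 < (9 + (if false then 8 else 6))) && (if ((if true then 4 else 4) == (if false then 1 else 5)) then false else ((\p.false) ((\q.q) 2)))))
step 19: [if@1.0.1.1] (false || ((-13 < (9 + 6)) && (if ((if true then 4 else 4) == (if false then 1 else 5)) then false else ((\p.false) ((\q.q) 2)))))
step 20: [delta@1.0.1] (false || ((-13 < 15) && (if ((if true then 4 else 4) == (if false then 1 else 5)) then false else ((\p.false) ((\q.q) 2)))))
step 21: [delta@1.0] (false || (true && (if ((if true then 4 else 4) == (if false then 1 else 5)) then false else ((\p.false) ((\q.q) 2)))))
step 22: [if@1.1.0.0] (false || (true && (if (4 == (if false then 1 else 5)) then false else ((\p.false) ((\q.q) 2)))))
step 23: [if@1.1.0.1] (false || (true && (if (4 == 5) then false else ((\p.false) ((\q.q) 2)))))
step 24: [delta@1.1.0] (false || (true && (if false then false else ((\p.false) ((\q.q) 2)))))
step 25: [if@1.1] (false || (true && ((\p.false) ((\q.q) 2))))

Answer: if at 1.1 : (if false then false else ((\p.false) ((\q.q) 2)))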